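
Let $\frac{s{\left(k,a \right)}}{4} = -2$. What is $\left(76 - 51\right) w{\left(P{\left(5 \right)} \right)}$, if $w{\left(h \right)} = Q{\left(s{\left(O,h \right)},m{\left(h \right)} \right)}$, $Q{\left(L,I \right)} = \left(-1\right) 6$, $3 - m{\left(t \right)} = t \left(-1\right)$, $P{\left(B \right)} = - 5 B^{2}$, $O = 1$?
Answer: $-150$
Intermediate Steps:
$s{\left(k,a \right)} = -8$ ($s{\left(k,a \right)} = 4 \left(-2\right) = -8$)
$m{\left(t \right)} = 3 + t$ ($m{\left(t \right)} = 3 - t \left(-1\right) = 3 - - t = 3 + t$)
$Q{\left(L,I \right)} = -6$
$w{\left(h \right)} = -6$
$\left(76 - 51\right) w{\left(P{\left(5 \right)} \right)} = \left(76 - 51\right) \left(-6\right) = 25 \left(-6\right) = -150$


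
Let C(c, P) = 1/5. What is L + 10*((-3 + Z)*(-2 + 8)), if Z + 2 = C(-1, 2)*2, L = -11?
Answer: -287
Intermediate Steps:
C(c, P) = ⅕
Z = -8/5 (Z = -2 + (⅕)*2 = -2 + ⅖ = -8/5 ≈ -1.6000)
L + 10*((-3 + Z)*(-2 + 8)) = -11 + 10*((-3 - 8/5)*(-2 + 8)) = -11 + 10*(-23/5*6) = -11 + 10*(-138/5) = -11 - 276 = -287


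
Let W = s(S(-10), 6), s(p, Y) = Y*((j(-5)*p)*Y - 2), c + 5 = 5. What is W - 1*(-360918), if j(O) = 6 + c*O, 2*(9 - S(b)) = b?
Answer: 363930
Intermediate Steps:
c = 0 (c = -5 + 5 = 0)
S(b) = 9 - b/2
j(O) = 6 (j(O) = 6 + 0*O = 6 + 0 = 6)
s(p, Y) = Y*(-2 + 6*Y*p) (s(p, Y) = Y*((6*p)*Y - 2) = Y*(6*Y*p - 2) = Y*(-2 + 6*Y*p))
W = 3012 (W = 2*6*(-1 + 3*6*(9 - ½*(-10))) = 2*6*(-1 + 3*6*(9 + 5)) = 2*6*(-1 + 3*6*14) = 2*6*(-1 + 252) = 2*6*251 = 3012)
W - 1*(-360918) = 3012 - 1*(-360918) = 3012 + 360918 = 363930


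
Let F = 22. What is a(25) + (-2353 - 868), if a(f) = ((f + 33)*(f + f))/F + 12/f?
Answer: -849393/275 ≈ -3088.7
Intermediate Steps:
a(f) = 12/f + f*(33 + f)/11 (a(f) = ((f + 33)*(f + f))/22 + 12/f = ((33 + f)*(2*f))*(1/22) + 12/f = (2*f*(33 + f))*(1/22) + 12/f = f*(33 + f)/11 + 12/f = 12/f + f*(33 + f)/11)
a(25) + (-2353 - 868) = (1/11)*(132 + 25²*(33 + 25))/25 + (-2353 - 868) = (1/11)*(1/25)*(132 + 625*58) - 3221 = (1/11)*(1/25)*(132 + 36250) - 3221 = (1/11)*(1/25)*36382 - 3221 = 36382/275 - 3221 = -849393/275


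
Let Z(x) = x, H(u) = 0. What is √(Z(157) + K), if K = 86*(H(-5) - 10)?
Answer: I*√703 ≈ 26.514*I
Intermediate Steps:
K = -860 (K = 86*(0 - 10) = 86*(-10) = -860)
√(Z(157) + K) = √(157 - 860) = √(-703) = I*√703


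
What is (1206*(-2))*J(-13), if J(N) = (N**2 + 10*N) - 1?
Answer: -91656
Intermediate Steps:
J(N) = -1 + N**2 + 10*N
(1206*(-2))*J(-13) = (1206*(-2))*(-1 + (-13)**2 + 10*(-13)) = -2412*(-1 + 169 - 130) = -2412*38 = -91656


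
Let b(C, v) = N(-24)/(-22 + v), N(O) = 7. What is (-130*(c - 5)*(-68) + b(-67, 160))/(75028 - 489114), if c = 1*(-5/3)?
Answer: 2710931/19047956 ≈ 0.14232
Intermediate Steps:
b(C, v) = 7/(-22 + v)
c = -5/3 (c = 1*(-5*1/3) = 1*(-5/3) = -5/3 ≈ -1.6667)
(-130*(c - 5)*(-68) + b(-67, 160))/(75028 - 489114) = (-130*(-5/3 - 5)*(-68) + 7/(-22 + 160))/(75028 - 489114) = (-130*(-20)/3*(-68) + 7/138)/(-414086) = (-26*(-100/3)*(-68) + 7*(1/138))*(-1/414086) = ((2600/3)*(-68) + 7/138)*(-1/414086) = (-176800/3 + 7/138)*(-1/414086) = -2710931/46*(-1/414086) = 2710931/19047956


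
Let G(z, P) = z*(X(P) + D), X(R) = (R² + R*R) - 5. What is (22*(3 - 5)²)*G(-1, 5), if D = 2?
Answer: -4136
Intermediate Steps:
X(R) = -5 + 2*R² (X(R) = (R² + R²) - 5 = 2*R² - 5 = -5 + 2*R²)
G(z, P) = z*(-3 + 2*P²) (G(z, P) = z*((-5 + 2*P²) + 2) = z*(-3 + 2*P²))
(22*(3 - 5)²)*G(-1, 5) = (22*(3 - 5)²)*(-(-3 + 2*5²)) = (22*(-2)²)*(-(-3 + 2*25)) = (22*4)*(-(-3 + 50)) = 88*(-1*47) = 88*(-47) = -4136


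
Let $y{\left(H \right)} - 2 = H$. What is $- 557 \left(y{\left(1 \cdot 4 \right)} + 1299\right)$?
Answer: $-726885$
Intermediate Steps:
$y{\left(H \right)} = 2 + H$
$- 557 \left(y{\left(1 \cdot 4 \right)} + 1299\right) = - 557 \left(\left(2 + 1 \cdot 4\right) + 1299\right) = - 557 \left(\left(2 + 4\right) + 1299\right) = - 557 \left(6 + 1299\right) = \left(-557\right) 1305 = -726885$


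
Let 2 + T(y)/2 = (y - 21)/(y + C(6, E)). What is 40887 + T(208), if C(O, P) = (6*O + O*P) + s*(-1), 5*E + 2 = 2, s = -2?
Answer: 5028796/123 ≈ 40885.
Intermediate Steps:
E = 0 (E = -2/5 + (1/5)*2 = -2/5 + 2/5 = 0)
C(O, P) = 2 + 6*O + O*P (C(O, P) = (6*O + O*P) - 2*(-1) = (6*O + O*P) + 2 = 2 + 6*O + O*P)
T(y) = -4 + 2*(-21 + y)/(38 + y) (T(y) = -4 + 2*((y - 21)/(y + (2 + 6*6 + 6*0))) = -4 + 2*((-21 + y)/(y + (2 + 36 + 0))) = -4 + 2*((-21 + y)/(y + 38)) = -4 + 2*((-21 + y)/(38 + y)) = -4 + 2*(-21 + y)/(38 + y))
40887 + T(208) = 40887 + 2*(-97 - 1*208)/(38 + 208) = 40887 + 2*(-97 - 208)/246 = 40887 + 2*(1/246)*(-305) = 40887 - 305/123 = 5028796/123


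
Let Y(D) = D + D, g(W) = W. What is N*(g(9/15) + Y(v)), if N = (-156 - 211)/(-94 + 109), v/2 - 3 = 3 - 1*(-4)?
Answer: -74501/75 ≈ -993.35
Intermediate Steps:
v = 20 (v = 6 + 2*(3 - 1*(-4)) = 6 + 2*(3 + 4) = 6 + 2*7 = 6 + 14 = 20)
Y(D) = 2*D
N = -367/15 ≈ -24.467
N*(g(9/15) + Y(v)) = -367*(9/15 + 2*20)/15 = -367*(9*(1/15) + 40)/15 = -367*(⅗ + 40)/15 = -367/15*203/5 = -74501/75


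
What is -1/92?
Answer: -1/92 ≈ -0.010870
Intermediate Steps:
-1/92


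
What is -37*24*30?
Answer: -26640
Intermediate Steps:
-37*24*30 = -888*30 = -26640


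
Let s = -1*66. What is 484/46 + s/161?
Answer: 1628/161 ≈ 10.112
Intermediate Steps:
s = -66
484/46 + s/161 = 484/46 - 66/161 = 484*(1/46) - 66*1/161 = 242/23 - 66/161 = 1628/161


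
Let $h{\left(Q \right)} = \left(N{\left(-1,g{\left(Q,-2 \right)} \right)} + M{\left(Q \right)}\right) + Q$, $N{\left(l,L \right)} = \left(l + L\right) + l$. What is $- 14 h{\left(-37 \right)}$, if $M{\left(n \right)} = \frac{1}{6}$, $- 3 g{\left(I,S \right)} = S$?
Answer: $\frac{1603}{3} \approx 534.33$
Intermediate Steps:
$g{\left(I,S \right)} = - \frac{S}{3}$
$M{\left(n \right)} = \frac{1}{6}$
$N{\left(l,L \right)} = L + 2 l$ ($N{\left(l,L \right)} = \left(L + l\right) + l = L + 2 l$)
$h{\left(Q \right)} = - \frac{7}{6} + Q$ ($h{\left(Q \right)} = \left(\left(\left(- \frac{1}{3}\right) \left(-2\right) + 2 \left(-1\right)\right) + \frac{1}{6}\right) + Q = \left(\left(\frac{2}{3} - 2\right) + \frac{1}{6}\right) + Q = \left(- \frac{4}{3} + \frac{1}{6}\right) + Q = - \frac{7}{6} + Q$)
$- 14 h{\left(-37 \right)} = - 14 \left(- \frac{7}{6} - 37\right) = \left(-14\right) \left(- \frac{229}{6}\right) = \frac{1603}{3}$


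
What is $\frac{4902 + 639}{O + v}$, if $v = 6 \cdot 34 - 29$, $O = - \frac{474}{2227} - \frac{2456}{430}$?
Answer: $\frac{2653058505}{80954209} \approx 32.772$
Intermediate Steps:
$O = - \frac{2836666}{478805}$ ($O = \left(-474\right) \frac{1}{2227} - \frac{1228}{215} = - \frac{474}{2227} - \frac{1228}{215} = - \frac{2836666}{478805} \approx -5.9245$)
$v = 175$ ($v = 204 - 29 = 175$)
$\frac{4902 + 639}{O + v} = \frac{4902 + 639}{- \frac{2836666}{478805} + 175} = \frac{5541}{\frac{80954209}{478805}} = 5541 \cdot \frac{478805}{80954209} = \frac{2653058505}{80954209}$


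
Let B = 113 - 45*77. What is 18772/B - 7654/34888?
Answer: -477931/82124 ≈ -5.8196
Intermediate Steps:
B = -3352 (B = 113 - 3465 = -3352)
18772/B - 7654/34888 = 18772/(-3352) - 7654/34888 = 18772*(-1/3352) - 7654*1/34888 = -4693/838 - 43/196 = -477931/82124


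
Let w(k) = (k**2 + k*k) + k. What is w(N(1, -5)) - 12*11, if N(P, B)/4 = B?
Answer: 648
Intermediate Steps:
N(P, B) = 4*B
w(k) = k + 2*k**2 (w(k) = (k**2 + k**2) + k = 2*k**2 + k = k + 2*k**2)
w(N(1, -5)) - 12*11 = (4*(-5))*(1 + 2*(4*(-5))) - 12*11 = -20*(1 + 2*(-20)) - 132 = -20*(1 - 40) - 132 = -20*(-39) - 132 = 780 - 132 = 648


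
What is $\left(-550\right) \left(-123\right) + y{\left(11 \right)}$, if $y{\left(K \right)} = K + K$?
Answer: $67672$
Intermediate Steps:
$y{\left(K \right)} = 2 K$
$\left(-550\right) \left(-123\right) + y{\left(11 \right)} = \left(-550\right) \left(-123\right) + 2 \cdot 11 = 67650 + 22 = 67672$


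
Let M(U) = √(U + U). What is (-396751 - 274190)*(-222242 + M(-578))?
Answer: 149111269722 - 22811994*I ≈ 1.4911e+11 - 2.2812e+7*I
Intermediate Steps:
M(U) = √2*√U (M(U) = √(2*U) = √2*√U)
(-396751 - 274190)*(-222242 + M(-578)) = (-396751 - 274190)*(-222242 + √2*√(-578)) = -670941*(-222242 + √2*(17*I*√2)) = -670941*(-222242 + 34*I) = 149111269722 - 22811994*I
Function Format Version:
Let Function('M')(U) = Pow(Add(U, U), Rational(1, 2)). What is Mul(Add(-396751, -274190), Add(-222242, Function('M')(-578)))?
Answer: Add(149111269722, Mul(-22811994, I)) ≈ Add(1.4911e+11, Mul(-2.2812e+7, I))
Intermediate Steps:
Function('M')(U) = Mul(Pow(2, Rational(1, 2)), Pow(U, Rational(1, 2))) (Function('M')(U) = Pow(Mul(2, U), Rational(1, 2)) = Mul(Pow(2, Rational(1, 2)), Pow(U, Rational(1, 2))))
Mul(Add(-396751, -274190), Add(-222242, Function('M')(-578))) = Mul(Add(-396751, -274190), Add(-222242, Mul(Pow(2, Rational(1, 2)), Pow(-578, Rational(1, 2))))) = Mul(-670941, Add(-222242, Mul(Pow(2, Rational(1, 2)), Mul(17, I, Pow(2, Rational(1, 2)))))) = Mul(-670941, Add(-222242, Mul(34, I))) = Add(149111269722, Mul(-22811994, I))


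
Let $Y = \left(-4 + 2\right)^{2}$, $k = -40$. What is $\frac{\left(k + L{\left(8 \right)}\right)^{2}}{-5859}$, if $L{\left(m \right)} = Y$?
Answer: $- \frac{48}{217} \approx -0.2212$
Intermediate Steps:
$Y = 4$ ($Y = \left(-2\right)^{2} = 4$)
$L{\left(m \right)} = 4$
$\frac{\left(k + L{\left(8 \right)}\right)^{2}}{-5859} = \frac{\left(-40 + 4\right)^{2}}{-5859} = \left(-36\right)^{2} \left(- \frac{1}{5859}\right) = 1296 \left(- \frac{1}{5859}\right) = - \frac{48}{217}$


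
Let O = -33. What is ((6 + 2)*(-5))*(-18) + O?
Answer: 687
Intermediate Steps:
((6 + 2)*(-5))*(-18) + O = ((6 + 2)*(-5))*(-18) - 33 = (8*(-5))*(-18) - 33 = -40*(-18) - 33 = 720 - 33 = 687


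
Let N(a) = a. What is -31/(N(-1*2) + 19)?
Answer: -31/17 ≈ -1.8235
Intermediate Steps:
-31/(N(-1*2) + 19) = -31/(-1*2 + 19) = -31/(-2 + 19) = -31/17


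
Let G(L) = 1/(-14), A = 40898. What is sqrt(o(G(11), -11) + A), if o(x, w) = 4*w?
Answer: sqrt(40854) ≈ 202.12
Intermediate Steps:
G(L) = -1/14
sqrt(o(G(11), -11) + A) = sqrt(4*(-11) + 40898) = sqrt(-44 + 40898) = sqrt(40854)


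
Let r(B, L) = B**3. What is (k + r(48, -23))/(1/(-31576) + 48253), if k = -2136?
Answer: 1141535552/507878909 ≈ 2.2477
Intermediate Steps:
(k + r(48, -23))/(1/(-31576) + 48253) = (-2136 + 48**3)/(1/(-31576) + 48253) = (-2136 + 110592)/(-1/31576 + 48253) = 108456/(1523636727/31576) = 108456*(31576/1523636727) = 1141535552/507878909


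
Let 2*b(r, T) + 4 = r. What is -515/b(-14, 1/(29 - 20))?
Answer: 515/9 ≈ 57.222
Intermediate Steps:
b(r, T) = -2 + r/2
-515/b(-14, 1/(29 - 20)) = -515/(-2 + (½)*(-14)) = -515/(-2 - 7) = -515/(-9) = -515*(-⅑) = 515/9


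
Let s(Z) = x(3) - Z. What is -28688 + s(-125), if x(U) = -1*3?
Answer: -28566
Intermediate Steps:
x(U) = -3
s(Z) = -3 - Z
-28688 + s(-125) = -28688 + (-3 - 1*(-125)) = -28688 + (-3 + 125) = -28688 + 122 = -28566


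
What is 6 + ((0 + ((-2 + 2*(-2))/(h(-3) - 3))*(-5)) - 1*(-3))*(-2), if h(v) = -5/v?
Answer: 45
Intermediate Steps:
6 + ((0 + ((-2 + 2*(-2))/(h(-3) - 3))*(-5)) - 1*(-3))*(-2) = 6 + ((0 + ((-2 + 2*(-2))/(-5/(-3) - 3))*(-5)) - 1*(-3))*(-2) = 6 + ((0 + ((-2 - 4)/(-5*(-⅓) - 3))*(-5)) + 3)*(-2) = 6 + ((0 - 6/(5/3 - 3)*(-5)) + 3)*(-2) = 6 + ((0 - 6/(-4/3)*(-5)) + 3)*(-2) = 6 + ((0 - 6*(-¾)*(-5)) + 3)*(-2) = 6 + ((0 + (9/2)*(-5)) + 3)*(-2) = 6 + ((0 - 45/2) + 3)*(-2) = 6 + (-45/2 + 3)*(-2) = 6 - 39/2*(-2) = 6 + 39 = 45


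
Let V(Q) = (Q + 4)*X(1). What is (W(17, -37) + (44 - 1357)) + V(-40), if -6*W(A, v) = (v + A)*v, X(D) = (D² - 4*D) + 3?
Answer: -4309/3 ≈ -1436.3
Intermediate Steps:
X(D) = 3 + D² - 4*D
W(A, v) = -v*(A + v)/6 (W(A, v) = -(v + A)*v/6 = -(A + v)*v/6 = -v*(A + v)/6)
V(Q) = 0 (V(Q) = (Q + 4)*(3 + 1² - 4*1) = (4 + Q)*(3 + 1 - 4) = (4 + Q)*0 = 0)
(W(17, -37) + (44 - 1357)) + V(-40) = (-⅙*(-37)*(17 - 37) + (44 - 1357)) + 0 = (-⅙*(-37)*(-20) - 1313) + 0 = (-370/3 - 1313) + 0 = -4309/3 + 0 = -4309/3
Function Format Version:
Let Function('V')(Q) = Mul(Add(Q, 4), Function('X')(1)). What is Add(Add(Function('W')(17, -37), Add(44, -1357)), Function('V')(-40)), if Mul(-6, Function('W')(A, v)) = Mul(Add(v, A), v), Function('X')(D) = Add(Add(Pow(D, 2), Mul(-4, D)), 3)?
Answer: Rational(-4309, 3) ≈ -1436.3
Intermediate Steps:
Function('X')(D) = Add(3, Pow(D, 2), Mul(-4, D))
Function('W')(A, v) = Mul(Rational(-1, 6), v, Add(A, v)) (Function('W')(A, v) = Mul(Rational(-1, 6), Mul(Add(v, A), v)) = Mul(Rational(-1, 6), Mul(Add(A, v), v)) = Mul(Rational(-1, 6), Mul(v, Add(A, v))) = Mul(Rational(-1, 6), v, Add(A, v)))
Function('V')(Q) = 0 (Function('V')(Q) = Mul(Add(Q, 4), Add(3, Pow(1, 2), Mul(-4, 1))) = Mul(Add(4, Q), Add(3, 1, -4)) = Mul(Add(4, Q), 0) = 0)
Add(Add(Function('W')(17, -37), Add(44, -1357)), Function('V')(-40)) = Add(Add(Mul(Rational(-1, 6), -37, Add(17, -37)), Add(44, -1357)), 0) = Add(Add(Mul(Rational(-1, 6), -37, -20), -1313), 0) = Add(Add(Rational(-370, 3), -1313), 0) = Add(Rational(-4309, 3), 0) = Rational(-4309, 3)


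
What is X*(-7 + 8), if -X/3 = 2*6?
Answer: -36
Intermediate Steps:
X = -36 (X = -6*6 = -3*12 = -36)
X*(-7 + 8) = -36*(-7 + 8) = -36*1 = -36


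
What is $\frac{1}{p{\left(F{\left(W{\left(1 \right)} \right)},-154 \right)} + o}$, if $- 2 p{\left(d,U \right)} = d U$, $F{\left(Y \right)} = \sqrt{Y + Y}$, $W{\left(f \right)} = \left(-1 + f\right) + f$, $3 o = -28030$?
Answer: $- \frac{42045}{392787089} - \frac{693 \sqrt{2}}{785574178} \approx -0.00010829$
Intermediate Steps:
$o = - \frac{28030}{3}$ ($o = \frac{1}{3} \left(-28030\right) = - \frac{28030}{3} \approx -9343.3$)
$W{\left(f \right)} = -1 + 2 f$
$F{\left(Y \right)} = \sqrt{2} \sqrt{Y}$ ($F{\left(Y \right)} = \sqrt{2 Y} = \sqrt{2} \sqrt{Y}$)
$p{\left(d,U \right)} = - \frac{U d}{2}$ ($p{\left(d,U \right)} = - \frac{d U}{2} = - \frac{U d}{2}$)
$\frac{1}{p{\left(F{\left(W{\left(1 \right)} \right)},-154 \right)} + o} = \frac{1}{\left(- \frac{1}{2}\right) \left(-154\right) \sqrt{2} \sqrt{-1 + 2 \cdot 1} - \frac{28030}{3}} = \frac{1}{\left(- \frac{1}{2}\right) \left(-154\right) \sqrt{2} \sqrt{-1 + 2} - \frac{28030}{3}} = \frac{1}{\left(- \frac{1}{2}\right) \left(-154\right) \sqrt{2} \sqrt{1} - \frac{28030}{3}} = \frac{1}{\left(- \frac{1}{2}\right) \left(-154\right) \sqrt{2} \cdot 1 - \frac{28030}{3}} = \frac{1}{\left(- \frac{1}{2}\right) \left(-154\right) \sqrt{2} - \frac{28030}{3}} = \frac{1}{77 \sqrt{2} - \frac{28030}{3}} = \frac{1}{- \frac{28030}{3} + 77 \sqrt{2}}$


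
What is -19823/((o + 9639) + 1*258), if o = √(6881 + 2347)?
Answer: -65396077/32647127 + 39646*√2307/97941381 ≈ -1.9837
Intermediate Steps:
o = 2*√2307 (o = √9228 = 2*√2307 ≈ 96.063)
-19823/((o + 9639) + 1*258) = -19823/((2*√2307 + 9639) + 1*258) = -19823/((9639 + 2*√2307) + 258) = -19823/(9897 + 2*√2307)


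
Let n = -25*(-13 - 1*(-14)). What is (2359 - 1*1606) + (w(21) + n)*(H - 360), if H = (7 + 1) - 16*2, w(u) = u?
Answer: 2289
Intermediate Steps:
n = -25 (n = -25*(-13 + 14) = -25*1 = -25)
H = -24 (H = 8 - 4*8 = 8 - 32 = -24)
(2359 - 1*1606) + (w(21) + n)*(H - 360) = (2359 - 1*1606) + (21 - 25)*(-24 - 360) = (2359 - 1606) - 4*(-384) = 753 + 1536 = 2289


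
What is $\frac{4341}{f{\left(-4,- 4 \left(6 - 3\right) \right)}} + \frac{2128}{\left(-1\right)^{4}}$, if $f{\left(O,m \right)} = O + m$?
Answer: $\frac{29707}{16} \approx 1856.7$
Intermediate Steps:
$\frac{4341}{f{\left(-4,- 4 \left(6 - 3\right) \right)}} + \frac{2128}{\left(-1\right)^{4}} = \frac{4341}{-4 - 4 \left(6 - 3\right)} + \frac{2128}{\left(-1\right)^{4}} = \frac{4341}{-4 - 12} + \frac{2128}{1} = \frac{4341}{-4 - 12} + 2128 \cdot 1 = \frac{4341}{-16} + 2128 = 4341 \left(- \frac{1}{16}\right) + 2128 = - \frac{4341}{16} + 2128 = \frac{29707}{16}$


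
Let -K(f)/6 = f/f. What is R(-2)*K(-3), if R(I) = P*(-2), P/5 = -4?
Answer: -240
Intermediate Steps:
P = -20 (P = 5*(-4) = -20)
K(f) = -6 (K(f) = -6*f/f = -6*1 = -6)
R(I) = 40 (R(I) = -20*(-2) = 40)
R(-2)*K(-3) = 40*(-6) = -240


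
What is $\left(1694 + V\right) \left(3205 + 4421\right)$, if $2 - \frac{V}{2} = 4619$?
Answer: $-57500040$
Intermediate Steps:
$V = -9234$ ($V = 4 - 9238 = -9234$)
$\left(1694 + V\right) \left(3205 + 4421\right) = \left(1694 - 9234\right) \left(3205 + 4421\right) = \left(-7540\right) 7626 = -57500040$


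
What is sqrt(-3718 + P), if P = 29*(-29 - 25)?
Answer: 2*I*sqrt(1321) ≈ 72.691*I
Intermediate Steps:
P = -1566 (P = 29*(-54) = -1566)
sqrt(-3718 + P) = sqrt(-3718 - 1566) = sqrt(-5284) = 2*I*sqrt(1321)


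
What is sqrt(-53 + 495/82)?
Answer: I*sqrt(315782)/82 ≈ 6.853*I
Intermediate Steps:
sqrt(-53 + 495/82) = sqrt(-3851/82) = I*sqrt(315782)/82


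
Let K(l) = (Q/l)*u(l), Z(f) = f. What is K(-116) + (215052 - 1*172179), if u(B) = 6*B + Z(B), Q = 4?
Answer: 42901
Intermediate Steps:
u(B) = 7*B (u(B) = 6*B + B = 7*B)
K(l) = 28 (K(l) = (4/l)*(7*l) = 28)
K(-116) + (215052 - 1*172179) = 28 + (215052 - 1*172179) = 28 + (215052 - 172179) = 28 + 42873 = 42901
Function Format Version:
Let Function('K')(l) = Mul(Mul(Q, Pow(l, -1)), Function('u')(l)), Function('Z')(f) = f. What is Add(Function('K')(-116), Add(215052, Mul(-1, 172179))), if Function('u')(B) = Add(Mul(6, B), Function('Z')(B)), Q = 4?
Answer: 42901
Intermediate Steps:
Function('u')(B) = Mul(7, B) (Function('u')(B) = Add(Mul(6, B), B) = Mul(7, B))
Function('K')(l) = 28 (Function('K')(l) = Mul(Mul(4, Pow(l, -1)), Mul(7, l)) = 28)
Add(Function('K')(-116), Add(215052, Mul(-1, 172179))) = Add(28, Add(215052, Mul(-1, 172179))) = Add(28, Add(215052, -172179)) = Add(28, 42873) = 42901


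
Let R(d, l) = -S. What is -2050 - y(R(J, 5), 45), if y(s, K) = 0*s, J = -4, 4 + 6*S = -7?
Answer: -2050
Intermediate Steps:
S = -11/6 (S = -⅔ + (⅙)*(-7) = -⅔ - 7/6 = -11/6 ≈ -1.8333)
R(d, l) = 11/6 (R(d, l) = -1*(-11/6) = 11/6)
y(s, K) = 0
-2050 - y(R(J, 5), 45) = -2050 - 1*0 = -2050 + 0 = -2050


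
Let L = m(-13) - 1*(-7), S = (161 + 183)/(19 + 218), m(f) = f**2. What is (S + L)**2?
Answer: 1768707136/56169 ≈ 31489.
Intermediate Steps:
S = 344/237 ≈ 1.4515
L = 176 (L = (-13)**2 - 1*(-7) = 169 + 7 = 176)
(S + L)**2 = (344/237 + 176)**2 = (42056/237)**2 = 1768707136/56169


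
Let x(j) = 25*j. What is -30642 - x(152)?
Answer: -34442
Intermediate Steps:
-30642 - x(152) = -30642 - 25*152 = -30642 - 1*3800 = -30642 - 3800 = -34442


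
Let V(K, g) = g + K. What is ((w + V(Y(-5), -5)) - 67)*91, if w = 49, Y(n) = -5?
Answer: -2548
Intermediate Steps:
V(K, g) = K + g
((w + V(Y(-5), -5)) - 67)*91 = ((49 + (-5 - 5)) - 67)*91 = ((49 - 10) - 67)*91 = (39 - 67)*91 = -28*91 = -2548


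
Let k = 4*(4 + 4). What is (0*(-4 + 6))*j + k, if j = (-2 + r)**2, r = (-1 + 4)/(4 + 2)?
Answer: 32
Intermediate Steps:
r = 1/2 (r = 3/6 = 3*(1/6) = 1/2 ≈ 0.50000)
k = 32 (k = 4*8 = 32)
j = 9/4 (j = (-2 + 1/2)**2 = (-3/2)**2 = 9/4 ≈ 2.2500)
(0*(-4 + 6))*j + k = (0*(-4 + 6))*(9/4) + 32 = (0*2)*(9/4) + 32 = 0*(9/4) + 32 = 0 + 32 = 32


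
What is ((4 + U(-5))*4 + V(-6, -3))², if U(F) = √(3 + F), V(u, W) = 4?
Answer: 368 + 160*I*√2 ≈ 368.0 + 226.27*I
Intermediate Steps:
((4 + U(-5))*4 + V(-6, -3))² = ((4 + √(3 - 5))*4 + 4)² = ((4 + √(-2))*4 + 4)² = ((4 + I*√2)*4 + 4)² = ((16 + 4*I*√2) + 4)² = (20 + 4*I*√2)²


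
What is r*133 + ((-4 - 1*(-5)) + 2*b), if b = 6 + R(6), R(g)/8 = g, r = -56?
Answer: -7339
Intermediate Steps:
r = -56 (r = -14*4 = -56)
R(g) = 8*g
b = 54 (b = 6 + 8*6 = 6 + 48 = 54)
r*133 + ((-4 - 1*(-5)) + 2*b) = -56*133 + ((-4 - 1*(-5)) + 2*54) = -7448 + ((-4 + 5) + 108) = -7448 + (1 + 108) = -7448 + 109 = -7339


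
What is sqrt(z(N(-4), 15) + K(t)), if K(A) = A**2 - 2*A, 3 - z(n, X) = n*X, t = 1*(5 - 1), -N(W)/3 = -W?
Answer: sqrt(191) ≈ 13.820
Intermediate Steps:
N(W) = 3*W (N(W) = -(-3)*W = 3*W)
t = 4 (t = 1*4 = 4)
z(n, X) = 3 - X*n (z(n, X) = 3 - n*X = 3 - X*n)
sqrt(z(N(-4), 15) + K(t)) = sqrt((3 - 1*15*3*(-4)) + 4*(-2 + 4)) = sqrt((3 - 1*15*(-12)) + 4*2) = sqrt((3 + 180) + 8) = sqrt(183 + 8) = sqrt(191)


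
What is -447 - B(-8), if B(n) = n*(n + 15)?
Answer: -391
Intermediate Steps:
B(n) = n*(15 + n)
-447 - B(-8) = -447 - (-8)*(15 - 8) = -447 - (-8)*7 = -447 - 1*(-56) = -447 + 56 = -391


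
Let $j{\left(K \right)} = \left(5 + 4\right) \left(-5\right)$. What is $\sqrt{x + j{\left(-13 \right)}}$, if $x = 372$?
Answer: $\sqrt{327} \approx 18.083$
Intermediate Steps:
$j{\left(K \right)} = -45$ ($j{\left(K \right)} = 9 \left(-5\right) = -45$)
$\sqrt{x + j{\left(-13 \right)}} = \sqrt{372 - 45} = \sqrt{327}$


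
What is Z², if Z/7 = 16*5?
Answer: 313600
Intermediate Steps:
Z = 560 (Z = 7*(16*5) = 7*80 = 560)
Z² = 560² = 313600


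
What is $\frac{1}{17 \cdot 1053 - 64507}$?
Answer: $- \frac{1}{46606} \approx -2.1456 \cdot 10^{-5}$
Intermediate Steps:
$\frac{1}{17 \cdot 1053 - 64507} = \frac{1}{17901 - 64507} = \frac{1}{-46606} = - \frac{1}{46606}$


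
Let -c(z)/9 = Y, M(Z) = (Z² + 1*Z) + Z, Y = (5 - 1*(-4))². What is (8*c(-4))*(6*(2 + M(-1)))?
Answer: -34992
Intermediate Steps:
Y = 81 (Y = (5 + 4)² = 9² = 81)
M(Z) = Z² + 2*Z (M(Z) = (Z² + Z) + Z = (Z + Z²) + Z = Z² + 2*Z)
c(z) = -729 (c(z) = -9*81 = -729)
(8*c(-4))*(6*(2 + M(-1))) = (8*(-729))*(6*(2 - (2 - 1))) = -34992*(2 - 1*1) = -34992*(2 - 1) = -34992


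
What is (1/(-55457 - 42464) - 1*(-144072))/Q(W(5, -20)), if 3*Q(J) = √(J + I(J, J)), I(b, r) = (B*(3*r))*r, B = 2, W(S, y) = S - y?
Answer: 42323022933*√151/73930355 ≈ 7034.6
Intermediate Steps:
I(b, r) = 6*r² (I(b, r) = (2*(3*r))*r = (6*r)*r = 6*r²)
Q(J) = √(J + 6*J²)/3
(1/(-55457 - 42464) - 1*(-144072))/Q(W(5, -20)) = (1/(-55457 - 42464) - 1*(-144072))/((√((5 - 1*(-20))*(1 + 6*(5 - 1*(-20))))/3)) = (1/(-97921) + 144072)/((√((5 + 20)*(1 + 6*(5 + 20)))/3)) = (-1/97921 + 144072)/((√(25*(1 + 6*25))/3)) = 14107674311/(97921*((√(25*(1 + 150))/3))) = 14107674311/(97921*((√(25*151)/3))) = 14107674311/(97921*((√3775/3))) = 14107674311/(97921*(((5*√151)/3))) = 14107674311/(97921*((5*√151/3))) = 14107674311*(3*√151/755)/97921 = 42323022933*√151/73930355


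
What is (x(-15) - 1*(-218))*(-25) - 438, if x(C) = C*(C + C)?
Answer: -17138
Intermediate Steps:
x(C) = 2*C² (x(C) = C*(2*C) = 2*C²)
(x(-15) - 1*(-218))*(-25) - 438 = (2*(-15)² - 1*(-218))*(-25) - 438 = (2*225 + 218)*(-25) - 438 = (450 + 218)*(-25) - 438 = 668*(-25) - 438 = -16700 - 438 = -17138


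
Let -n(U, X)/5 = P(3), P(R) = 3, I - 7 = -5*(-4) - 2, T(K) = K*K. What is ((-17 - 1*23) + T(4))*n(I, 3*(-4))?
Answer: 360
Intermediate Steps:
T(K) = K**2
I = 25 (I = 7 + (-5*(-4) - 2) = 7 + (20 - 2) = 7 + 18 = 25)
n(U, X) = -15 (n(U, X) = -5*3 = -15)
((-17 - 1*23) + T(4))*n(I, 3*(-4)) = ((-17 - 1*23) + 4**2)*(-15) = ((-17 - 23) + 16)*(-15) = (-40 + 16)*(-15) = -24*(-15) = 360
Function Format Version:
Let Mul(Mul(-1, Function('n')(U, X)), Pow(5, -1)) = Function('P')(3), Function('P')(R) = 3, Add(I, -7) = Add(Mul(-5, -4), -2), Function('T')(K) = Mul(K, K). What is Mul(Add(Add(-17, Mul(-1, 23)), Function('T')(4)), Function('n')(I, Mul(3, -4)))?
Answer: 360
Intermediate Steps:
Function('T')(K) = Pow(K, 2)
I = 25 (I = Add(7, Add(Mul(-5, -4), -2)) = Add(7, Add(20, -2)) = Add(7, 18) = 25)
Function('n')(U, X) = -15 (Function('n')(U, X) = Mul(-5, 3) = -15)
Mul(Add(Add(-17, Mul(-1, 23)), Function('T')(4)), Function('n')(I, Mul(3, -4))) = Mul(Add(Add(-17, Mul(-1, 23)), Pow(4, 2)), -15) = Mul(Add(Add(-17, -23), 16), -15) = Mul(Add(-40, 16), -15) = Mul(-24, -15) = 360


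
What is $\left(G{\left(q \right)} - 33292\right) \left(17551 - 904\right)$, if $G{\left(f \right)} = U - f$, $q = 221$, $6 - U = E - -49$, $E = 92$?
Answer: $-560138256$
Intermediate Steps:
$U = -135$ ($U = 6 - \left(92 - -49\right) = 6 - \left(92 + 49\right) = 6 - 141 = -135$)
$G{\left(f \right)} = -135 - f$
$\left(G{\left(q \right)} - 33292\right) \left(17551 - 904\right) = \left(\left(-135 - 221\right) - 33292\right) \left(17551 - 904\right) = \left(\left(-135 - 221\right) - 33292\right) 16647 = \left(-356 - 33292\right) 16647 = \left(-33648\right) 16647 = -560138256$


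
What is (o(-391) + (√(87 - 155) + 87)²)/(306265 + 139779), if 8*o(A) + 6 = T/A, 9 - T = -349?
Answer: 2932553/174403204 + 87*I*√17/111511 ≈ 0.016815 + 0.0032168*I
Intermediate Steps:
T = 358 (T = 9 - 1*(-349) = 9 + 349 = 358)
o(A) = -¾ + 179/(4*A) (o(A) = -¾ + (358/A)/8 = -¾ + 179/(4*A))
(o(-391) + (√(87 - 155) + 87)²)/(306265 + 139779) = ((¼)*(179 - 3*(-391))/(-391) + (√(87 - 155) + 87)²)/(306265 + 139779) = ((¼)*(-1/391)*(179 + 1173) + (√(-68) + 87)²)/446044 = ((¼)*(-1/391)*1352 + (2*I*√17 + 87)²)*(1/446044) = (-338/391 + (87 + 2*I*√17)²)*(1/446044) = -169/87201602 + (87 + 2*I*√17)²/446044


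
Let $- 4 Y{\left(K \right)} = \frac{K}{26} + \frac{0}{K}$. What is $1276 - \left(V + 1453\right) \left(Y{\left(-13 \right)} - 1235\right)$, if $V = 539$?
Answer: $2461147$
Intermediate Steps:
$Y{\left(K \right)} = - \frac{K}{104}$ ($Y{\left(K \right)} = - \frac{\frac{K}{26} + \frac{0}{K}}{4} = - \frac{K \frac{1}{26} + 0}{4} = - \frac{\frac{K}{26} + 0}{4} = - \frac{\frac{1}{26} K}{4} = - \frac{K}{104}$)
$1276 - \left(V + 1453\right) \left(Y{\left(-13 \right)} - 1235\right) = 1276 - \left(539 + 1453\right) \left(\left(- \frac{1}{104}\right) \left(-13\right) - 1235\right) = 1276 - 1992 \left(\frac{1}{8} - 1235\right) = 1276 - 1992 \left(- \frac{9879}{8}\right) = 1276 - -2459871 = 1276 + 2459871 = 2461147$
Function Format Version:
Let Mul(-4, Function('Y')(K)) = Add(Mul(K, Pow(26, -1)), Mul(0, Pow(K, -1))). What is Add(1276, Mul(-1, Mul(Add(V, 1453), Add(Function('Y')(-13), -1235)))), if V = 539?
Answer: 2461147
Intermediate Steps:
Function('Y')(K) = Mul(Rational(-1, 104), K) (Function('Y')(K) = Mul(Rational(-1, 4), Add(Mul(K, Pow(26, -1)), Mul(0, Pow(K, -1)))) = Mul(Rational(-1, 4), Add(Mul(K, Rational(1, 26)), 0)) = Mul(Rational(-1, 4), Add(Mul(Rational(1, 26), K), 0)) = Mul(Rational(-1, 4), Mul(Rational(1, 26), K)) = Mul(Rational(-1, 104), K))
Add(1276, Mul(-1, Mul(Add(V, 1453), Add(Function('Y')(-13), -1235)))) = Add(1276, Mul(-1, Mul(Add(539, 1453), Add(Mul(Rational(-1, 104), -13), -1235)))) = Add(1276, Mul(-1, Mul(1992, Add(Rational(1, 8), -1235)))) = Add(1276, Mul(-1, Mul(1992, Rational(-9879, 8)))) = Add(1276, Mul(-1, -2459871)) = Add(1276, 2459871) = 2461147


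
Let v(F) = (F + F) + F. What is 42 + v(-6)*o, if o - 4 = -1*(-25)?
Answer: -480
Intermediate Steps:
v(F) = 3*F (v(F) = 2*F + F = 3*F)
o = 29 (o = 4 - 1*(-25) = 4 + 25 = 29)
42 + v(-6)*o = 42 + (3*(-6))*29 = 42 - 18*29 = 42 - 522 = -480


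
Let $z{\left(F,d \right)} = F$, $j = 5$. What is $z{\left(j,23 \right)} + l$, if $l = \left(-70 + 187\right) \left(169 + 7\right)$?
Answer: $20597$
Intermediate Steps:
$l = 20592$ ($l = 117 \cdot 176 = 20592$)
$z{\left(j,23 \right)} + l = 5 + 20592 = 20597$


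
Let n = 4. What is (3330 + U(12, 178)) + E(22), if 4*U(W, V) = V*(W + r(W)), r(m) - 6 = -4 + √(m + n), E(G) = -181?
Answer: 3950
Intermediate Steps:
r(m) = 2 + √(4 + m) (r(m) = 6 + (-4 + √(m + 4)) = 6 + (-4 + √(4 + m)) = 2 + √(4 + m))
U(W, V) = V*(2 + W + √(4 + W))/4 (U(W, V) = (V*(W + (2 + √(4 + W))))/4 = (V*(2 + W + √(4 + W)))/4 = V*(2 + W + √(4 + W))/4)
(3330 + U(12, 178)) + E(22) = (3330 + (¼)*178*(2 + 12 + √(4 + 12))) - 181 = (3330 + (¼)*178*(2 + 12 + √16)) - 181 = (3330 + (¼)*178*(2 + 12 + 4)) - 181 = (3330 + (¼)*178*18) - 181 = (3330 + 801) - 181 = 4131 - 181 = 3950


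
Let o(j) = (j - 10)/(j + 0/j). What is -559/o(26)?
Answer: -7267/8 ≈ -908.38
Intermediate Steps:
o(j) = (-10 + j)/j (o(j) = (-10 + j)/(j + 0) = (-10 + j)/j)
-559/o(26) = -559*26/(-10 + 26) = -559/((1/26)*16) = -559/8/13 = -559*13/8 = -7267/8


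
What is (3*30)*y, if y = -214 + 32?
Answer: -16380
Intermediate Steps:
y = -182
(3*30)*y = (3*30)*(-182) = 90*(-182) = -16380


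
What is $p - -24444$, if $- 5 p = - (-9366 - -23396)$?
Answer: $27250$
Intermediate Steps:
$p = 2806$ ($p = - \frac{\left(-1\right) \left(-9366 - -23396\right)}{5} = - \frac{\left(-1\right) \left(-9366 + 23396\right)}{5} = - \frac{\left(-1\right) 14030}{5} = \left(- \frac{1}{5}\right) \left(-14030\right) = 2806$)
$p - -24444 = 2806 - -24444 = 2806 + 24444 = 27250$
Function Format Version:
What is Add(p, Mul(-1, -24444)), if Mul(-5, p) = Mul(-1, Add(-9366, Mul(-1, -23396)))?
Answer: 27250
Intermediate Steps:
p = 2806 (p = Mul(Rational(-1, 5), Mul(-1, Add(-9366, Mul(-1, -23396)))) = Mul(Rational(-1, 5), Mul(-1, Add(-9366, 23396))) = Mul(Rational(-1, 5), Mul(-1, 14030)) = Mul(Rational(-1, 5), -14030) = 2806)
Add(p, Mul(-1, -24444)) = Add(2806, Mul(-1, -24444)) = Add(2806, 24444) = 27250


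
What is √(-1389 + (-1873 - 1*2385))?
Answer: I*√5647 ≈ 75.146*I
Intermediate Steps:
√(-1389 + (-1873 - 1*2385)) = √(-1389 + (-1873 - 2385)) = √(-1389 - 4258) = √(-5647) = I*√5647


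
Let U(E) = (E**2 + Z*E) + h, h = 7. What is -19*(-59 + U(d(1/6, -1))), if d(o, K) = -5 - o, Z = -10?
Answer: -18031/36 ≈ -500.86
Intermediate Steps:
U(E) = 7 + E**2 - 10*E (U(E) = (E**2 - 10*E) + 7 = 7 + E**2 - 10*E)
-19*(-59 + U(d(1/6, -1))) = -19*(-59 + (7 + (-5 - 1/6)**2 - 10*(-5 - 1/6))) = -19*(-59 + (7 + (-31/6)**2 - 10*(-31/6))) = -19*(-59 + (7 + 961/36 + 155/3)) = -19*(-59 + 3073/36) = -19*949/36 = -18031/36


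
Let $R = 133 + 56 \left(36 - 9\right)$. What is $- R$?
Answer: $-1645$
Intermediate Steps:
$R = 1645$ ($R = 133 + 56 \left(36 - 9\right) = 133 + 56 \cdot 27 = 133 + 1512 = 1645$)
$- R = \left(-1\right) 1645 = -1645$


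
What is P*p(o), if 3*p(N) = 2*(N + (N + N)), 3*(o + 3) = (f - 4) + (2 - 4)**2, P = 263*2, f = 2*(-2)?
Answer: -13676/3 ≈ -4558.7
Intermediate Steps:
f = -4
P = 526
o = -13/3 (o = -3 + ((-4 - 4) + (2 - 4)**2)/3 = -3 + (-8 + (-2)**2)/3 = -3 + (-8 + 4)/3 = -3 + (1/3)*(-4) = -3 - 4/3 = -13/3 ≈ -4.3333)
p(N) = 2*N (p(N) = (2*(N + (N + N)))/3 = (2*(N + 2*N))/3 = (2*(3*N))/3 = (6*N)/3 = 2*N)
P*p(o) = 526*(2*(-13/3)) = 526*(-26/3) = -13676/3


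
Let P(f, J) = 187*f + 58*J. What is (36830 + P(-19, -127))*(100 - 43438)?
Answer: -1122930918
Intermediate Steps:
P(f, J) = 58*J + 187*f
(36830 + P(-19, -127))*(100 - 43438) = (36830 + (58*(-127) + 187*(-19)))*(100 - 43438) = (36830 + (-7366 - 3553))*(-43338) = (36830 - 10919)*(-43338) = 25911*(-43338) = -1122930918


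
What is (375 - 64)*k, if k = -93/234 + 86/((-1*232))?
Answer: -1080725/4524 ≈ -238.89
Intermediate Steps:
k = -3475/4524 (k = -93*1/234 + 86/(-232) = -31/78 + 86*(-1/232) = -31/78 - 43/116 = -3475/4524 ≈ -0.76813)
(375 - 64)*k = (375 - 64)*(-3475/4524) = 311*(-3475/4524) = -1080725/4524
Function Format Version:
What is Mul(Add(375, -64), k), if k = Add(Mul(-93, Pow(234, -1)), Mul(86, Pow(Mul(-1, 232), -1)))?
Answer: Rational(-1080725, 4524) ≈ -238.89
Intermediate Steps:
k = Rational(-3475, 4524) (k = Add(Mul(-93, Rational(1, 234)), Mul(86, Pow(-232, -1))) = Add(Rational(-31, 78), Mul(86, Rational(-1, 232))) = Add(Rational(-31, 78), Rational(-43, 116)) = Rational(-3475, 4524) ≈ -0.76813)
Mul(Add(375, -64), k) = Mul(Add(375, -64), Rational(-3475, 4524)) = Mul(311, Rational(-3475, 4524)) = Rational(-1080725, 4524)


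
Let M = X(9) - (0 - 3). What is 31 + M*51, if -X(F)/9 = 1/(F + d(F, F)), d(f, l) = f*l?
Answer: 1789/10 ≈ 178.90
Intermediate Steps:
X(F) = -9/(F + F²) (X(F) = -9/(F + F*F) = -9/(F + F²))
M = 29/10 (M = -9/(9*(1 + 9)) - (0 - 3) = -9*⅑/10 - 1*(-3) = -9*⅑*⅒ + 3 = -⅒ + 3 = 29/10 ≈ 2.9000)
31 + M*51 = 31 + (29/10)*51 = 31 + 1479/10 = 1789/10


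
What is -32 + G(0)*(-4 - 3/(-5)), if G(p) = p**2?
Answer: -32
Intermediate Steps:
-32 + G(0)*(-4 - 3/(-5)) = -32 + 0**2*(-4 - 3/(-5)) = -32 + 0*(-4 - 1/5*(-3)) = -32 + 0*(-4 + 3/5) = -32 + 0*(-17/5) = -32 + 0 = -32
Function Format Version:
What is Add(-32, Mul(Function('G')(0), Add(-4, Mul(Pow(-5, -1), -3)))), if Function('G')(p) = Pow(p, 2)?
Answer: -32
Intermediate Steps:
Add(-32, Mul(Function('G')(0), Add(-4, Mul(Pow(-5, -1), -3)))) = Add(-32, Mul(Pow(0, 2), Add(-4, Mul(Pow(-5, -1), -3)))) = Add(-32, Mul(0, Add(-4, Mul(Rational(-1, 5), -3)))) = Add(-32, Mul(0, Add(-4, Rational(3, 5)))) = Add(-32, Mul(0, Rational(-17, 5))) = Add(-32, 0) = -32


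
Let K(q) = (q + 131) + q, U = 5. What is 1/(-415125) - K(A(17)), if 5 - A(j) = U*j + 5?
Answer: 16189874/415125 ≈ 39.000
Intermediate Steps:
A(j) = -5*j (A(j) = 5 - (5*j + 5) = 5 - (5 + 5*j) = 5 + (-5 - 5*j) = -5*j)
K(q) = 131 + 2*q (K(q) = (131 + q) + q = 131 + 2*q)
1/(-415125) - K(A(17)) = 1/(-415125) - (131 + 2*(-5*17)) = -1/415125 - (131 + 2*(-85)) = -1/415125 - (131 - 170) = -1/415125 - 1*(-39) = -1/415125 + 39 = 16189874/415125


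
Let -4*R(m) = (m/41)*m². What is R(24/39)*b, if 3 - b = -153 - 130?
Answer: -2816/6929 ≈ -0.40641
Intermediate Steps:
R(m) = -m³/164 (R(m) = -m/41*m²/4 = -m³/164)
b = 286 (b = 3 - (-153 - 130) = 3 - 1*(-283) = 3 + 283 = 286)
R(24/39)*b = -(24/39)³/164*286 = -(24*(1/39))³/164*286 = -(8/13)³/164*286 = -1/164*512/2197*286 = -128/90077*286 = -2816/6929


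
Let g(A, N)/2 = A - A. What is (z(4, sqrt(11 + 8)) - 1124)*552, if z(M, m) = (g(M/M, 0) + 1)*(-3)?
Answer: -622104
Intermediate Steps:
g(A, N) = 0 (g(A, N) = 2*(A - A) = 2*0 = 0)
z(M, m) = -3 (z(M, m) = (0 + 1)*(-3) = 1*(-3) = -3)
(z(4, sqrt(11 + 8)) - 1124)*552 = (-3 - 1124)*552 = -1127*552 = -622104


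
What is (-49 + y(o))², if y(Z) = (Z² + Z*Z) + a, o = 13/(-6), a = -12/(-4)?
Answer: 434281/324 ≈ 1340.4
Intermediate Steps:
a = 3 (a = -12*(-¼) = 3)
o = -13/6 (o = 13*(-⅙) = -13/6 ≈ -2.1667)
y(Z) = 3 + 2*Z² (y(Z) = (Z² + Z*Z) + 3 = (Z² + Z²) + 3 = 2*Z² + 3 = 3 + 2*Z²)
(-49 + y(o))² = (-49 + (3 + 2*(-13/6)²))² = (-49 + (3 + 2*(169/36)))² = (-49 + (3 + 169/18))² = (-49 + 223/18)² = (-659/18)² = 434281/324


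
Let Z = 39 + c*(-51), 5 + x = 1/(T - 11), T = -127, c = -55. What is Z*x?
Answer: -327534/23 ≈ -14241.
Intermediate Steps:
x = -691/138 (x = -5 + 1/(-127 - 11) = -5 + 1/(-138) = -5 - 1/138 = -691/138 ≈ -5.0072)
Z = 2844 (Z = 39 - 55*(-51) = 39 + 2805 = 2844)
Z*x = 2844*(-691/138) = -327534/23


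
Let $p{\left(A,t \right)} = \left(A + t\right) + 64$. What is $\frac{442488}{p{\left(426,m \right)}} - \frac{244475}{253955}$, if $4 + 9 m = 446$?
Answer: $\frac{50508108383}{61609483} \approx 819.81$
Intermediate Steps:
$m = \frac{442}{9}$ ($m = - \frac{4}{9} + \frac{1}{9} \cdot 446 = - \frac{4}{9} + \frac{446}{9} = \frac{442}{9} \approx 49.111$)
$p{\left(A,t \right)} = 64 + A + t$
$\frac{442488}{p{\left(426,m \right)}} - \frac{244475}{253955} = \frac{442488}{64 + 426 + \frac{442}{9}} - \frac{244475}{253955} = \frac{442488}{\frac{4852}{9}} - \frac{48895}{50791} = 442488 \cdot \frac{9}{4852} - \frac{48895}{50791} = \frac{995598}{1213} - \frac{48895}{50791} = \frac{50508108383}{61609483}$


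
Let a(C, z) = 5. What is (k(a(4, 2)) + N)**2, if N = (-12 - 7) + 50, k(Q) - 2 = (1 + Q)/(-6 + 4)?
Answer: 900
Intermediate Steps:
k(Q) = 3/2 - Q/2 (k(Q) = 2 + (1 + Q)/(-6 + 4) = 2 + (1 + Q)/(-2) = 2 + (1 + Q)*(-1/2) = 2 + (-1/2 - Q/2) = 3/2 - Q/2)
N = 31 (N = -19 + 50 = 31)
(k(a(4, 2)) + N)**2 = ((3/2 - 1/2*5) + 31)**2 = ((3/2 - 5/2) + 31)**2 = (-1 + 31)**2 = 30**2 = 900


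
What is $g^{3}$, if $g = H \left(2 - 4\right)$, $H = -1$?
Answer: $8$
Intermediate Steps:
$g = 2$ ($g = - (2 - 4) = \left(-1\right) \left(-2\right) = 2$)
$g^{3} = 2^{3} = 8$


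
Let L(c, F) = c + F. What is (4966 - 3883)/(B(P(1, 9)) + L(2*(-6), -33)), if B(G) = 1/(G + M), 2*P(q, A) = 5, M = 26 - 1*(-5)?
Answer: -72561/3013 ≈ -24.083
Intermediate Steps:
M = 31 (M = 26 + 5 = 31)
P(q, A) = 5/2 (P(q, A) = (1/2)*5 = 5/2)
L(c, F) = F + c
B(G) = 1/(31 + G) (B(G) = 1/(G + 31) = 1/(31 + G))
(4966 - 3883)/(B(P(1, 9)) + L(2*(-6), -33)) = (4966 - 3883)/(1/(31 + 5/2) + (-33 + 2*(-6))) = 1083/(1/(67/2) + (-33 - 12)) = 1083/(2/67 - 45) = 1083/(-3013/67) = 1083*(-67/3013) = -72561/3013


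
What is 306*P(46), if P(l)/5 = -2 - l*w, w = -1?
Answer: 67320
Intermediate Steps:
P(l) = -10 + 5*l (P(l) = 5*(-2 - l*(-1)) = 5*(-2 - (-1)*l) = 5*(-2 + l) = -10 + 5*l)
306*P(46) = 306*(-10 + 5*46) = 306*(-10 + 230) = 306*220 = 67320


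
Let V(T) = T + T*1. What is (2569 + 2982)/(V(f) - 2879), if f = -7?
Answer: -5551/2893 ≈ -1.9188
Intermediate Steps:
V(T) = 2*T (V(T) = T + T = 2*T)
(2569 + 2982)/(V(f) - 2879) = (2569 + 2982)/(2*(-7) - 2879) = 5551/(-14 - 2879) = 5551/(-2893) = 5551*(-1/2893) = -5551/2893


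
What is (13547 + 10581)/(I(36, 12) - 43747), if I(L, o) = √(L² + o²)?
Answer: -1055527616/1913798569 - 289536*√10/1913798569 ≈ -0.55201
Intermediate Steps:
(13547 + 10581)/(I(36, 12) - 43747) = (13547 + 10581)/(√(36² + 12²) - 43747) = 24128/(√(1296 + 144) - 43747) = 24128/(√1440 - 43747) = 24128/(12*√10 - 43747) = 24128/(-43747 + 12*√10)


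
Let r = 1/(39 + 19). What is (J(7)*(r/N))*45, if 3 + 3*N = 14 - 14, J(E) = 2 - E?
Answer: 225/58 ≈ 3.8793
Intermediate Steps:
N = -1 (N = -1 + (14 - 14)/3 = -1 + (⅓)*0 = -1 + 0 = -1)
r = 1/58 ≈ 0.017241
(J(7)*(r/N))*45 = ((2 - 1*7)*((1/58)/(-1)))*45 = ((2 - 7)*((1/58)*(-1)))*45 = -5*(-1/58)*45 = (5/58)*45 = 225/58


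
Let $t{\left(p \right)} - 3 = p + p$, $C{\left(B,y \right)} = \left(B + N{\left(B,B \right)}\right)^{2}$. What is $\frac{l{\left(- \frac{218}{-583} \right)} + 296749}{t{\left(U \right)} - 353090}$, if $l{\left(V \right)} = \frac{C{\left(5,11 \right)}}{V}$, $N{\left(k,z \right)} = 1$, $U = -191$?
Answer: $- \frac{32356135}{38528121} \approx -0.83981$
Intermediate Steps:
$C{\left(B,y \right)} = \left(1 + B\right)^{2}$ ($C{\left(B,y \right)} = \left(B + 1\right)^{2} = \left(1 + B\right)^{2}$)
$t{\left(p \right)} = 3 + 2 p$ ($t{\left(p \right)} = 3 + \left(p + p\right) = 3 + 2 p$)
$l{\left(V \right)} = \frac{36}{V}$ ($l{\left(V \right)} = \frac{\left(1 + 5\right)^{2}}{V} = \frac{6^{2}}{V} = \frac{36}{V}$)
$\frac{l{\left(- \frac{218}{-583} \right)} + 296749}{t{\left(U \right)} - 353090} = \frac{\frac{36}{\left(-218\right) \frac{1}{-583}} + 296749}{\left(3 + 2 \left(-191\right)\right) - 353090} = \frac{\frac{36}{\left(-218\right) \left(- \frac{1}{583}\right)} + 296749}{\left(3 - 382\right) - 353090} = \frac{\frac{36}{\frac{218}{583}} + 296749}{-379 - 353090} = \frac{36 \cdot \frac{583}{218} + 296749}{-353469} = \left(\frac{10494}{109} + 296749\right) \left(- \frac{1}{353469}\right) = \frac{32356135}{109} \left(- \frac{1}{353469}\right) = - \frac{32356135}{38528121}$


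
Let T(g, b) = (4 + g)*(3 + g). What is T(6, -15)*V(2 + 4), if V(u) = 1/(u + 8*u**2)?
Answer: 15/49 ≈ 0.30612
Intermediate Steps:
T(g, b) = (3 + g)*(4 + g)
T(6, -15)*V(2 + 4) = (12 + 6**2 + 7*6)*(1/((2 + 4)*(1 + 8*(2 + 4)))) = (12 + 36 + 42)*(1/(6*(1 + 8*6))) = 90*(1/(6*(1 + 48))) = 90*((1/6)/49) = 90*((1/6)*(1/49)) = 90*(1/294) = 15/49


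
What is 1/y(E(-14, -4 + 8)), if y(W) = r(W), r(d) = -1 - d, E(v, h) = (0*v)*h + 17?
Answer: -1/18 ≈ -0.055556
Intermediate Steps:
E(v, h) = 17 (E(v, h) = 0*h + 17 = 0 + 17 = 17)
y(W) = -1 - W
1/y(E(-14, -4 + 8)) = 1/(-1 - 1*17) = 1/(-1 - 17) = 1/(-18) = -1/18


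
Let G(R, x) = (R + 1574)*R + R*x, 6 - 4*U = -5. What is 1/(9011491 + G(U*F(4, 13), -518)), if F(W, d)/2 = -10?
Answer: 1/8956436 ≈ 1.1165e-7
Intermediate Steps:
F(W, d) = -20 (F(W, d) = 2*(-10) = -20)
U = 11/4 (U = 3/2 - ¼*(-5) = 3/2 + 5/4 = 11/4 ≈ 2.7500)
G(R, x) = R*x + R*(1574 + R) (G(R, x) = (1574 + R)*R + R*x = R*(1574 + R) + R*x = R*x + R*(1574 + R))
1/(9011491 + G(U*F(4, 13), -518)) = 1/(9011491 + ((11/4)*(-20))*(1574 + (11/4)*(-20) - 518)) = 1/(9011491 - 55*(1574 - 55 - 518)) = 1/(9011491 - 55*1001) = 1/(9011491 - 55055) = 1/8956436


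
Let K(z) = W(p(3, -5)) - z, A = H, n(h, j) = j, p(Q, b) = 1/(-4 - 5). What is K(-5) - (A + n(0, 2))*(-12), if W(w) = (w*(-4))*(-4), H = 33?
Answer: 3809/9 ≈ 423.22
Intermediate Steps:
p(Q, b) = -⅑ (p(Q, b) = 1/(-9) = -⅑)
W(w) = 16*w (W(w) = -4*w*(-4) = 16*w)
A = 33
K(z) = -16/9 - z (K(z) = 16*(-⅑) - z = -16/9 - z)
K(-5) - (A + n(0, 2))*(-12) = (-16/9 - 1*(-5)) - (33 + 2)*(-12) = (-16/9 + 5) - 35*(-12) = 29/9 - 1*(-420) = 29/9 + 420 = 3809/9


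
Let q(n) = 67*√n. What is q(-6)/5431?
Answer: 67*I*√6/5431 ≈ 0.030218*I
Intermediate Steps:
q(-6)/5431 = (67*√(-6))/5431 = (67*(I*√6))*(1/5431) = (67*I*√6)*(1/5431) = 67*I*√6/5431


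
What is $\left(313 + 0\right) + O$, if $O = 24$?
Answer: $337$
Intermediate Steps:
$\left(313 + 0\right) + O = \left(313 + 0\right) + 24 = 313 + 24 = 337$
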